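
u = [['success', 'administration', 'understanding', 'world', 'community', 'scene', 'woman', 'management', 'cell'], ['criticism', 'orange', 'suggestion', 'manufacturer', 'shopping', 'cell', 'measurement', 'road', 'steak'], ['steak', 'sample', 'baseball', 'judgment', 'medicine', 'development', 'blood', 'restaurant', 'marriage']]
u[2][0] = 'steak'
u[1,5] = 'cell'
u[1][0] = 'criticism'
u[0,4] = 'community'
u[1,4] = 'shopping'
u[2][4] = 'medicine'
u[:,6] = ['woman', 'measurement', 'blood']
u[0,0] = 'success'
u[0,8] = 'cell'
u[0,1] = 'administration'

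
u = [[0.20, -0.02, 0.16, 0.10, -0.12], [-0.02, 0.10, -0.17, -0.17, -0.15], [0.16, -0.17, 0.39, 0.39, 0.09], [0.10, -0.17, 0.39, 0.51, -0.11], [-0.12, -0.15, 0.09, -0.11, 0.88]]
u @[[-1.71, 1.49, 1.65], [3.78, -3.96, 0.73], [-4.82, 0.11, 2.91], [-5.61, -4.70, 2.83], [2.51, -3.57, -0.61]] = [[-2.05,0.35,1.14], [1.81,0.89,-0.84], [-4.76,-1.20,2.32], [-5.83,-1.14,2.69], [2.03,-2.20,-0.89]]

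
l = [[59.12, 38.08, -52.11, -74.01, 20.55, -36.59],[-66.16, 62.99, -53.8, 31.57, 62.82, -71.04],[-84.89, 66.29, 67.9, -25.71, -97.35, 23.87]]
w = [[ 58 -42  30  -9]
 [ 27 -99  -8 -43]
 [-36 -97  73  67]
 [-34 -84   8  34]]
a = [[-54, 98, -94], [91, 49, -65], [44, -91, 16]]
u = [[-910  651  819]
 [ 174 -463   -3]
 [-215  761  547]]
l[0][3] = -74.01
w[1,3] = -43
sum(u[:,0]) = -951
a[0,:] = [-54, 98, -94]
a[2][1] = -91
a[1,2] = -65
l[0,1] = 38.08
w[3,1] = -84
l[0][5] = -36.59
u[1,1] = -463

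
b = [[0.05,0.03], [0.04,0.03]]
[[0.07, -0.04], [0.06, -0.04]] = b @ [[0.87, 0.10], [0.77, -1.39]]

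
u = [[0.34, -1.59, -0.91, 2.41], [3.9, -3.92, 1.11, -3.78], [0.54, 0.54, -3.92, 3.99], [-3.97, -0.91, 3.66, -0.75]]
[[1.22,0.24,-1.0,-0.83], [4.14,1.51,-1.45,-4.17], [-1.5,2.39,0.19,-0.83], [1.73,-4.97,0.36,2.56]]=u@[[-0.04, 0.72, -0.61, -0.31], [-0.98, 0.23, 0.08, 0.61], [0.17, -0.53, -0.65, 0.58], [-0.07, -0.05, -0.52, 0.32]]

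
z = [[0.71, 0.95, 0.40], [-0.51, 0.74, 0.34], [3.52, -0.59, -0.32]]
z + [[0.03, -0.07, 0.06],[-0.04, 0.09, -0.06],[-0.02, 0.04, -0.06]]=[[0.74, 0.88, 0.46], [-0.55, 0.83, 0.28], [3.50, -0.55, -0.38]]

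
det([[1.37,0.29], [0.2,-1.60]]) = -2.250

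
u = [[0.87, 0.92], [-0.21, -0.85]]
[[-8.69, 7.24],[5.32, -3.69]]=u @ [[-4.56,5.04], [-5.13,3.1]]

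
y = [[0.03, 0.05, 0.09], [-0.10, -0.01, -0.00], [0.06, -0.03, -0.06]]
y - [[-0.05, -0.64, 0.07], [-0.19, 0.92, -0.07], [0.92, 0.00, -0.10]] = [[0.08, 0.69, 0.02], [0.09, -0.93, 0.07], [-0.86, -0.03, 0.04]]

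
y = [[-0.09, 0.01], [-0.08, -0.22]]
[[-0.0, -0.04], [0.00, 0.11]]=y @ [[0.01, 0.37],  [-0.02, -0.63]]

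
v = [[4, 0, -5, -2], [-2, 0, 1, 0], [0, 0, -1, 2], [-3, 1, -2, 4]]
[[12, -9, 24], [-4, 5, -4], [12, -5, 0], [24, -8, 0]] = v @ [[0, -2, 0], [0, -4, 0], [-4, 1, -4], [4, -2, -2]]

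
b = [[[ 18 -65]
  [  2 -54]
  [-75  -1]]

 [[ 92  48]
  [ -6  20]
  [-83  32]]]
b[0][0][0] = 18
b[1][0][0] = 92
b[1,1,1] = 20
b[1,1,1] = 20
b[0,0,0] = 18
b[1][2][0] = -83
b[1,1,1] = 20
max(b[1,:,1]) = 48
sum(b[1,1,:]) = 14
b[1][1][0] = -6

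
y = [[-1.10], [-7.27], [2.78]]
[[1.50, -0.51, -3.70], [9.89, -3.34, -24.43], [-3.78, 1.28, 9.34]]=y@ [[-1.36, 0.46, 3.36]]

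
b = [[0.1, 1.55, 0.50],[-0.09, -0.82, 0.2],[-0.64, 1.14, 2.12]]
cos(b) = [[1.15, 0.29, -0.51], [0.02, 0.65, -0.07], [0.54, -0.12, -0.57]]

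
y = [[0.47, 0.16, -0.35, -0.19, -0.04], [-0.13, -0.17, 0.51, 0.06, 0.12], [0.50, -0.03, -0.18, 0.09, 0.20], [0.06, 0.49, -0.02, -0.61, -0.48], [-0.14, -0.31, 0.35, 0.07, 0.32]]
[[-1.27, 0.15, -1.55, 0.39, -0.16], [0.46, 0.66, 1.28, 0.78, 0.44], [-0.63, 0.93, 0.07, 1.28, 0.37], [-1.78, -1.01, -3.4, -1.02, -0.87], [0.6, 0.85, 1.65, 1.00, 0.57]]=y @ [[-1.41, 1.47, -0.42, 2.13, 0.5], [-1.89, -0.06, -2.64, 0.14, -0.34], [-0.10, 1.18, 1.04, 1.54, 0.61], [1.98, 0.20, 2.86, -0.04, 0.47], [-0.91, 1.92, 0.66, 2.52, 0.91]]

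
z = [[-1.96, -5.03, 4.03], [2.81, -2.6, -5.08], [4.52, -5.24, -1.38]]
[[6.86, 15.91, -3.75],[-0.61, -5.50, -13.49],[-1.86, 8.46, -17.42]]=z@[[-1.61, 0.72, -1.26],[-0.96, -1.6, 1.99],[-0.28, 2.30, 0.94]]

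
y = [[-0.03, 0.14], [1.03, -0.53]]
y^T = [[-0.03, 1.03], [0.14, -0.53]]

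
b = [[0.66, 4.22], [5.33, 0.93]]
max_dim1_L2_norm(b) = 5.41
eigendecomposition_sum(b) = [[-2.03,1.76], [2.22,-1.92]] + [[2.69, 2.46], [3.11, 2.85]]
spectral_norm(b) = 5.75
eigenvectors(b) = [[-0.68, -0.65], [0.74, -0.76]]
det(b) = -21.88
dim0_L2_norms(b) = [5.37, 4.32]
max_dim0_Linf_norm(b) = 5.33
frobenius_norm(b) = 6.89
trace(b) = 1.59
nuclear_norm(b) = 9.55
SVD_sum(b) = [[2.27,1.23], [4.52,2.44]] + [[-1.61,2.99], [0.81,-1.51]]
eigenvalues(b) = [-3.95, 5.54]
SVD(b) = [[-0.45, -0.89], [-0.89, 0.45]] @ diag([5.746469752436164, 3.8073462390930852]) @ [[-0.88,-0.47],  [0.47,-0.88]]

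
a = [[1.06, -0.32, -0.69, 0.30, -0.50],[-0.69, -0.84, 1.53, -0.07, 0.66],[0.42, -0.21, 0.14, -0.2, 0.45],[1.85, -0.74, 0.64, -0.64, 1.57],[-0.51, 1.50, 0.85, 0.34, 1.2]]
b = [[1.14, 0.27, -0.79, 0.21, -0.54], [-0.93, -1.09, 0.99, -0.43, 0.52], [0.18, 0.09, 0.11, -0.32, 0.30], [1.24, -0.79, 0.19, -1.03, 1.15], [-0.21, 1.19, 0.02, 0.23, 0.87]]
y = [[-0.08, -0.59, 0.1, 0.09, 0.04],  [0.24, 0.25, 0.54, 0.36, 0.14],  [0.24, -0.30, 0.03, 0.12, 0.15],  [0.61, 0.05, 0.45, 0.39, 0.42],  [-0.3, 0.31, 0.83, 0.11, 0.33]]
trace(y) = 0.92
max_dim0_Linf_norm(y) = 0.83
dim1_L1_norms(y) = [0.9, 1.53, 0.84, 1.92, 1.88]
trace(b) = -0.00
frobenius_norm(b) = 3.59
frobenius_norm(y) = 1.74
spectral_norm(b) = 2.44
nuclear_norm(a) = 7.81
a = y + b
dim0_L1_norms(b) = [3.7, 3.43, 2.1, 2.22, 3.38]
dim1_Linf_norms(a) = [1.06, 1.53, 0.45, 1.85, 1.5]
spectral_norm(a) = 2.89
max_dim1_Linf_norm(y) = 0.83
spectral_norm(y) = 1.36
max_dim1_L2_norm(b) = 2.14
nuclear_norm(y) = 3.05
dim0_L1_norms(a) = [4.53, 3.61, 3.85, 1.55, 4.38]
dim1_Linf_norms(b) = [1.14, 1.09, 0.32, 1.24, 1.19]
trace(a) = 0.92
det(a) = -0.32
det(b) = 0.08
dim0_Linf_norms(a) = [1.85, 1.5, 1.53, 0.64, 1.57]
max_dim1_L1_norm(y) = 1.92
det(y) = -0.00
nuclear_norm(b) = 6.37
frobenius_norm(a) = 4.30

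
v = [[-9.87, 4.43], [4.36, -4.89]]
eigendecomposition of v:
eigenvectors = [[-0.87, -0.51], [0.5, -0.86]]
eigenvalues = [-12.43, -2.33]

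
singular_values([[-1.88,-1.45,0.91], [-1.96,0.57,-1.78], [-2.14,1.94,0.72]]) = [3.6, 2.39, 1.99]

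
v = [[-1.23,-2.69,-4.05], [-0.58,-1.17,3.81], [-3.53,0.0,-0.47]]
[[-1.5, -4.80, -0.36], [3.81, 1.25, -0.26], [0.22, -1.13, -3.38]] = v @ [[-0.17, 0.24, 0.96], [-0.57, 0.77, -0.29], [0.8, 0.6, -0.01]]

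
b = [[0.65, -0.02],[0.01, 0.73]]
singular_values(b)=[0.73, 0.65]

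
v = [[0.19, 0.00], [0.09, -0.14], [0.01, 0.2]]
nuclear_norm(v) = 0.45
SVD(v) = [[-0.34, 0.86], [-0.65, 0.08], [0.68, 0.51]] @ diag([0.25499451628180536, 0.19717453351335235]) @ [[-0.46, 0.89], [0.89, 0.46]]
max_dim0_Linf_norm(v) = 0.2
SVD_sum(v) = [[0.04,  -0.08], [0.08,  -0.15], [-0.08,  0.15]] + [[0.15, 0.08], [0.01, 0.01], [0.09, 0.05]]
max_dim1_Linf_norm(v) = 0.2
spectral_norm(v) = 0.25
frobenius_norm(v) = 0.32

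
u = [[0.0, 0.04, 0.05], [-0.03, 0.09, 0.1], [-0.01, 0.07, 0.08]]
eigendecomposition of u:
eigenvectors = [[-0.37,-0.77,-0.26], [-0.71,0.38,-0.75], [-0.59,-0.52,0.61]]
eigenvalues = [0.16, 0.01, -0.0]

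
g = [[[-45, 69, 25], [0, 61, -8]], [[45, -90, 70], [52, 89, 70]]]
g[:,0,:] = [[-45, 69, 25], [45, -90, 70]]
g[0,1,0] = 0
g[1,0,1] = -90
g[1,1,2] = 70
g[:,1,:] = [[0, 61, -8], [52, 89, 70]]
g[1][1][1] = 89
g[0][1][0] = 0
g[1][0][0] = 45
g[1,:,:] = [[45, -90, 70], [52, 89, 70]]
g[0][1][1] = 61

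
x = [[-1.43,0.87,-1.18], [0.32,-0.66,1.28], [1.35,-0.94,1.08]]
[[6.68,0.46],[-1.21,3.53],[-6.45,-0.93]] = x@[[-4.67, -2.62], [0.99, 2.81], [0.73, 4.86]]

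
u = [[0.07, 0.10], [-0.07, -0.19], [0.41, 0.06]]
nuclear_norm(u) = 0.63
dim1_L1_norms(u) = [0.17, 0.26, 0.47]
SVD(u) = [[-0.22, 0.39], [0.28, -0.85], [-0.93, -0.35]] @ diag([0.4382479084105555, 0.18851729568868025]) @ [[-0.95, -0.30], [-0.3, 0.95]]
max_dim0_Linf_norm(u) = 0.41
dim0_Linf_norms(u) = [0.41, 0.19]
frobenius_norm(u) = 0.48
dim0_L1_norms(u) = [0.55, 0.35]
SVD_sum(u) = [[0.09, 0.03], [-0.12, -0.04], [0.39, 0.12]] + [[-0.02, 0.07], [0.05, -0.15], [0.02, -0.06]]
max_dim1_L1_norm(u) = 0.47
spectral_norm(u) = 0.44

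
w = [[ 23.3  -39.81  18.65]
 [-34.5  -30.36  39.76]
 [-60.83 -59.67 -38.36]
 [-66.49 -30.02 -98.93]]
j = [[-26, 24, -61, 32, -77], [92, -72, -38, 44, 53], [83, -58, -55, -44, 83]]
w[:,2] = [18.65, 39.76, -38.36, -98.93]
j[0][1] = 24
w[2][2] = -38.36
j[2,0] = 83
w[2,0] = -60.83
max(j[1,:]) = 92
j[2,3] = -44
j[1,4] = 53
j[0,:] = [-26, 24, -61, 32, -77]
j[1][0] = 92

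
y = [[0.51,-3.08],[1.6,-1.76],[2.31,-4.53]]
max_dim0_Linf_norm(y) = 4.53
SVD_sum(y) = [[1.27, -2.73], [0.96, -2.06], [2.15, -4.61]] + [[-0.76, -0.35],[0.64, 0.30],[0.16, 0.08]]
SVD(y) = [[-0.48, 0.75], [-0.36, -0.64], [-0.80, -0.16]] @ diag([6.326571956891909, 1.1115697343256814]) @ [[-0.42,0.91], [-0.91,-0.42]]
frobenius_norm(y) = 6.42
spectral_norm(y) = 6.33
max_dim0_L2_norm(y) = 5.75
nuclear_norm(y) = 7.44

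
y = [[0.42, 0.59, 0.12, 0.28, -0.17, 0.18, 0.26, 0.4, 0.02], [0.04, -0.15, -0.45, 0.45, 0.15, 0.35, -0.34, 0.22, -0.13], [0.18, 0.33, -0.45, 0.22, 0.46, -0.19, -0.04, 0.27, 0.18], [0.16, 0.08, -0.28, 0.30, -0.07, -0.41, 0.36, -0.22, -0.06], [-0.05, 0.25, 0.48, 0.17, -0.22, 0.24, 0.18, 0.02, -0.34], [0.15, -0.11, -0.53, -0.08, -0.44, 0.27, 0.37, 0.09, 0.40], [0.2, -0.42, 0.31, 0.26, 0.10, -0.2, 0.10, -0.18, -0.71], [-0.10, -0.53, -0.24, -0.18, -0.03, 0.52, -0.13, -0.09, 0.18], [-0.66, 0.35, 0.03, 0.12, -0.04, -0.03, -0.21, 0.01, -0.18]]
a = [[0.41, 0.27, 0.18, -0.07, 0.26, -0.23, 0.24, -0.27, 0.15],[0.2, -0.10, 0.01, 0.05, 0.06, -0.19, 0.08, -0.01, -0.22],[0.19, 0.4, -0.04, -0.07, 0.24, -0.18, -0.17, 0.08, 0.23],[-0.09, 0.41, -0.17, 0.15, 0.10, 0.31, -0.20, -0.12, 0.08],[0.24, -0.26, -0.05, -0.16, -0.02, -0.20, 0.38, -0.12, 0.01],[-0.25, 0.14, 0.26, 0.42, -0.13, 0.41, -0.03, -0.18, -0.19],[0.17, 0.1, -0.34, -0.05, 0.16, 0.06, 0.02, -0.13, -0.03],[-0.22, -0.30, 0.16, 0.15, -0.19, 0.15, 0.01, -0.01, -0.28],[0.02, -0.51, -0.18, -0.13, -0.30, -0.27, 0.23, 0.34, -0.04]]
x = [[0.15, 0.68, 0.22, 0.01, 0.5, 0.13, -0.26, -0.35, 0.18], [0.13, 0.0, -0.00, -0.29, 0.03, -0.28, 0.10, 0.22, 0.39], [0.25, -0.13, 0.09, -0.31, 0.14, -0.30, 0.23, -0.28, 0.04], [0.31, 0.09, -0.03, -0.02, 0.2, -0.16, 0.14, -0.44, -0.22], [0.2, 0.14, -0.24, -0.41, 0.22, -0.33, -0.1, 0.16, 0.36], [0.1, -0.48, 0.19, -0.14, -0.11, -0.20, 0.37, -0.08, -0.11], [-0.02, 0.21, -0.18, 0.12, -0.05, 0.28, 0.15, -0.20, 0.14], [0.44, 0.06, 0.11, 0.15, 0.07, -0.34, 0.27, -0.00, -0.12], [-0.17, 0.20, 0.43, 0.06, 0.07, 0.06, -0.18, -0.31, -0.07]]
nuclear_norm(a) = 4.04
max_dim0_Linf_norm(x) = 0.68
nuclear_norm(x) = 4.92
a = y @ x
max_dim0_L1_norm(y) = 2.89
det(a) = -0.00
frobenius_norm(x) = 2.12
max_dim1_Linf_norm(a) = 0.51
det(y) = 0.00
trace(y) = 0.00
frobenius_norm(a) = 1.89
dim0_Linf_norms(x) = [0.44, 0.68, 0.43, 0.41, 0.5, 0.34, 0.37, 0.44, 0.39]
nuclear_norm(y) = 6.55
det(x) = -0.00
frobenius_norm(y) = 2.60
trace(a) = 0.78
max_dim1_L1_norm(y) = 2.48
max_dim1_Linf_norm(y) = 0.71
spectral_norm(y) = 1.36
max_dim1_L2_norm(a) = 0.8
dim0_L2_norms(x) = [0.69, 0.91, 0.62, 0.64, 0.62, 0.75, 0.65, 0.78, 0.64]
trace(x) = 0.32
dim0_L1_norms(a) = [1.79, 2.49, 1.39, 1.25, 1.46, 2.0, 1.36, 1.26, 1.23]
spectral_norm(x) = 1.24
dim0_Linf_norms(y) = [0.66, 0.59, 0.53, 0.45, 0.46, 0.52, 0.37, 0.4, 0.71]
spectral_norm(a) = 1.21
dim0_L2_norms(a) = [0.67, 0.93, 0.55, 0.53, 0.55, 0.72, 0.58, 0.52, 0.5]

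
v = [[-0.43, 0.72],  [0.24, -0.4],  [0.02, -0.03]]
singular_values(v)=[0.96, 0.0]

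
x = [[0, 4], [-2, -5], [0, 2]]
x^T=[[0, -2, 0], [4, -5, 2]]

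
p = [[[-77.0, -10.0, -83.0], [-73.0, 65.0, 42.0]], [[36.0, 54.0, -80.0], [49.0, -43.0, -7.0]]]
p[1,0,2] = -80.0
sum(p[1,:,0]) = 85.0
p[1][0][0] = 36.0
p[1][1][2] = -7.0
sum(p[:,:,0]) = -65.0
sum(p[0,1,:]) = 34.0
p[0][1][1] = 65.0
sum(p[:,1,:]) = 33.0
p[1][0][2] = -80.0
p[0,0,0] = -77.0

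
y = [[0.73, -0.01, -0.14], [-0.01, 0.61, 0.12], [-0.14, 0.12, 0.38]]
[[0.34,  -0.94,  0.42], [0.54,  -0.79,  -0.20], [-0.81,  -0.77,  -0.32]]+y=[[1.07,-0.95,0.28], [0.53,-0.18,-0.08], [-0.95,-0.65,0.06]]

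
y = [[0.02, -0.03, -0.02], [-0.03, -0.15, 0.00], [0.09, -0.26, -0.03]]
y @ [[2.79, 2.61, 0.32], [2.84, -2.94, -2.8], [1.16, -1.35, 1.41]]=[[-0.05, 0.17, 0.06], [-0.51, 0.36, 0.41], [-0.52, 1.04, 0.71]]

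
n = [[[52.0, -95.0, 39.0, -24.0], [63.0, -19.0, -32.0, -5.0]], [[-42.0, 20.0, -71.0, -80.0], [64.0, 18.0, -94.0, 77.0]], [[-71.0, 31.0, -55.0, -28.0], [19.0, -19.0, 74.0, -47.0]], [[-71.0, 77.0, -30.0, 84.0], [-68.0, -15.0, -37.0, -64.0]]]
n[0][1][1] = -19.0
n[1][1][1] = 18.0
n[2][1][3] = -47.0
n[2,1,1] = -19.0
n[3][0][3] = 84.0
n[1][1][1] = 18.0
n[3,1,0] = -68.0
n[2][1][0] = 19.0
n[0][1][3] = -5.0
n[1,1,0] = 64.0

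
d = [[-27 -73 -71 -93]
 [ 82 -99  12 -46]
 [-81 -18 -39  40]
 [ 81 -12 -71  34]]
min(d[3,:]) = -71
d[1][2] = 12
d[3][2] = -71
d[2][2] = -39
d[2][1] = -18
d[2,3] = 40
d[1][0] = 82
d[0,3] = -93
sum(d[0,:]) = -264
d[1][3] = -46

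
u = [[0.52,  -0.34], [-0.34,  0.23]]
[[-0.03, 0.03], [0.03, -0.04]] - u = [[-0.55, 0.37],[0.37, -0.27]]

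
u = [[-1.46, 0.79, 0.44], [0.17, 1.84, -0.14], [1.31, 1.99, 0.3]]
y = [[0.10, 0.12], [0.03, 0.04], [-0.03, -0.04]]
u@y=[[-0.14, -0.16], [0.08, 0.10], [0.18, 0.22]]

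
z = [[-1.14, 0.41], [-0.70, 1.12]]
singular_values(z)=[1.69, 0.58]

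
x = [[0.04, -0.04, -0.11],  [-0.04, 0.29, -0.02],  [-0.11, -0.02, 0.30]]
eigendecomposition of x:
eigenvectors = [[0.93, 0.33, 0.18], [0.15, 0.11, -0.98], [0.34, -0.94, -0.05]]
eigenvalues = [-0.01, 0.34, 0.3]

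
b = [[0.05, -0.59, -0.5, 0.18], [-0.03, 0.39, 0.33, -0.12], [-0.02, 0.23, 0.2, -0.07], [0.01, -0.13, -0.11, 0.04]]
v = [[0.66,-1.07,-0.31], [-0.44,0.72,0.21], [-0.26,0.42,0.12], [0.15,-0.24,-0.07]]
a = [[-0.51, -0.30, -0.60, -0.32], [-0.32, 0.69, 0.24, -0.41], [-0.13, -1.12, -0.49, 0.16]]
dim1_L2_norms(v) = [1.29, 0.87, 0.51, 0.29]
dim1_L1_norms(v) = [2.04, 1.37, 0.8, 0.46]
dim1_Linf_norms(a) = [0.6, 0.69, 1.12]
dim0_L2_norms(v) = [0.85, 1.38, 0.4]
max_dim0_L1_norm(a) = 2.11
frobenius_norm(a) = 1.78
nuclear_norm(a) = 2.58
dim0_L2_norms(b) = [0.06, 0.75, 0.64, 0.23]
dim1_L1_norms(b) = [1.32, 0.87, 0.52, 0.29]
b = v @ a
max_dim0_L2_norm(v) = 1.38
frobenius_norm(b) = 1.02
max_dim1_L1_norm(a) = 1.9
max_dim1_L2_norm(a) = 1.24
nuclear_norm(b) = 1.03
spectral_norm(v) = 1.67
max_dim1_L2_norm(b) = 0.8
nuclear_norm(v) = 1.67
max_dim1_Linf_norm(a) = 1.12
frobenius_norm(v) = 1.67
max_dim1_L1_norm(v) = 2.04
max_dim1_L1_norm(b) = 1.32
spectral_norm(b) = 1.02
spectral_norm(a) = 1.54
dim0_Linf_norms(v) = [0.66, 1.07, 0.31]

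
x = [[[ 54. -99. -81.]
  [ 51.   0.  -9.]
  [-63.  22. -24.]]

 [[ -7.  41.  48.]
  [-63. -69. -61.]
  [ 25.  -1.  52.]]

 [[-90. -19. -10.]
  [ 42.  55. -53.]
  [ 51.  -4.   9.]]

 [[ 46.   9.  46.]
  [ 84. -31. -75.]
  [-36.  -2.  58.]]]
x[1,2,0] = 25.0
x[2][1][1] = 55.0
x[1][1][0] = -63.0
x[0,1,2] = -9.0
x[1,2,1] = -1.0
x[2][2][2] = 9.0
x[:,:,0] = [[54.0, 51.0, -63.0], [-7.0, -63.0, 25.0], [-90.0, 42.0, 51.0], [46.0, 84.0, -36.0]]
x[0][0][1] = -99.0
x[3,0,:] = [46.0, 9.0, 46.0]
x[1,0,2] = 48.0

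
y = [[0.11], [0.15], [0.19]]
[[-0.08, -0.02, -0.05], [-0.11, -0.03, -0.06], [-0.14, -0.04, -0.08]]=y @ [[-0.73,-0.22,-0.43]]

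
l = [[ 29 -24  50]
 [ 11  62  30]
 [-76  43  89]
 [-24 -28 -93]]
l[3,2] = -93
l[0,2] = 50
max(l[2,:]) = 89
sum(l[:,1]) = 53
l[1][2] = 30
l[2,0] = -76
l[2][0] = -76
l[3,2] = -93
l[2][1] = 43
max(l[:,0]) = 29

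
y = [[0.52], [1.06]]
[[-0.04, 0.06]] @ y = [[0.04]]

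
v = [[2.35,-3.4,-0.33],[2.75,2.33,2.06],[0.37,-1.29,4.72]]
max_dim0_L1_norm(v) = 7.11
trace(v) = 9.40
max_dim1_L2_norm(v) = 4.91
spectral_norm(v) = 5.43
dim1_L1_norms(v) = [6.08, 7.14, 6.38]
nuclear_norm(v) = 12.96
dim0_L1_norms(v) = [5.47, 7.02, 7.11]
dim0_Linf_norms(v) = [2.75, 3.4, 4.72]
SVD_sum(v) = [[0.35,  -0.08,  0.83], [1.06,  -0.24,  2.52], [1.77,  -0.40,  4.21]] + [[0.61, -3.64, -0.61], [-0.35, 2.10, 0.35], [0.09, -0.54, -0.09]] + [[1.39, 0.32, -0.56], [2.04, 0.47, -0.81], [-1.49, -0.35, 0.60]]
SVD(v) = [[-0.17, 0.86, -0.48], [-0.51, -0.49, -0.71], [-0.85, 0.13, 0.52]] @ diag([5.4260943329296305, 4.355282703098653, 3.1772335240329177]) @ [[-0.39, 0.09, -0.92], [0.16, -0.97, -0.16], [-0.91, -0.21, 0.36]]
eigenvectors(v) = [[0.70+0.00j, 0.70-0.00j, (-0.5+0j)], [(-0.06-0.67j), (-0.06+0.67j), 0.19+0.00j], [(0.14-0.19j), 0.14+0.19j, (0.84+0j)]]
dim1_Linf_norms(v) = [3.4, 2.75, 4.72]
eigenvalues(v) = [(2.6+3.33j), (2.6-3.33j), (4.21+0j)]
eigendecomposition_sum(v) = [[(0.91+1.63j), (-2.03+1.16j), 1.01+0.71j], [1.47-1.02j, 1.29+1.83j, 0.58-1.02j], [0.62+0.07j, -0.08+0.78j, 0.39-0.13j]] + [[0.91-1.63j, -2.03-1.16j, 1.01-0.71j], [(1.47+1.02j), 1.29-1.83j, 0.58+1.02j], [0.62-0.07j, -0.08-0.78j, (0.39+0.13j)]] + [[(0.52-0j), (0.67+0j), (-2.34-0j)], [(-0.2+0j), -0.26-0.00j, (0.9+0j)], [-0.88+0.00j, -1.12-0.00j, 3.94+0.00j]]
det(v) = 75.08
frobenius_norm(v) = 7.65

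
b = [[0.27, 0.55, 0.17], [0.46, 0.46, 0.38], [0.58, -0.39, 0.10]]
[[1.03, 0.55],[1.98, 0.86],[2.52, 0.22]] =b@[[3.99, 0.44], [-0.33, 0.40], [0.77, 1.24]]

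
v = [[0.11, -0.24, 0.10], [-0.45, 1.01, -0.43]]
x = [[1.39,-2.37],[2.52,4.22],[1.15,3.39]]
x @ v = [[1.22, -2.73, 1.16], [-1.62, 3.66, -1.56], [-1.40, 3.15, -1.34]]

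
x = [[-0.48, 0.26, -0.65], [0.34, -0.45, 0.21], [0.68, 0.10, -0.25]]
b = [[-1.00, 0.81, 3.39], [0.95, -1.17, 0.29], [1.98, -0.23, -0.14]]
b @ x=[[3.06, -0.29, -0.03], [-0.66, 0.80, -0.94], [-1.12, 0.60, -1.3]]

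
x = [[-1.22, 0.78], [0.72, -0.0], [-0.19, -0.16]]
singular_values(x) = [1.58, 0.42]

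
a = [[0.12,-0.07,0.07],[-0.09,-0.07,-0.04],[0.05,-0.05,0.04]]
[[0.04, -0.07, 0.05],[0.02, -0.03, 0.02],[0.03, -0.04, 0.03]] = a@[[0.03, -0.28, 0.25], [-0.45, 0.66, -0.53], [0.13, 0.21, -0.2]]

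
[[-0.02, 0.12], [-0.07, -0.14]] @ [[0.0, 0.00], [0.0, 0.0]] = [[0.0, 0.0], [0.00, 0.00]]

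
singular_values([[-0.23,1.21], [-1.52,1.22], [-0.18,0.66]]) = [2.28, 0.77]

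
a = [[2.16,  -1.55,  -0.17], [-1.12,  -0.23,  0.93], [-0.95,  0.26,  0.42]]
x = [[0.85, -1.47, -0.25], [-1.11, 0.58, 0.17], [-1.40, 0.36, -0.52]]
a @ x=[[3.79, -4.14, -0.72], [-2.00, 1.85, -0.24], [-1.68, 1.7, 0.06]]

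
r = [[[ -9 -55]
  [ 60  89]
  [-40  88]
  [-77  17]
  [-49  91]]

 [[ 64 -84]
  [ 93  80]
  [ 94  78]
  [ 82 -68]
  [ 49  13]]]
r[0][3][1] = 17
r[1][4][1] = 13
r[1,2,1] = 78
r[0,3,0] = -77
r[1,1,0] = 93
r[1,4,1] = 13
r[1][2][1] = 78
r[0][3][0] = -77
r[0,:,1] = [-55, 89, 88, 17, 91]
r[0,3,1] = 17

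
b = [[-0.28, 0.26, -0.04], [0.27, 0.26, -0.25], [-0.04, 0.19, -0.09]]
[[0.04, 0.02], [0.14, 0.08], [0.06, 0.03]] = b @ [[0.04, 0.02], [0.15, 0.08], [-0.35, -0.20]]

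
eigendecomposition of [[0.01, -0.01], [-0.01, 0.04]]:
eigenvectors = [[-0.96,0.29], [-0.29,-0.96]]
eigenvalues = [0.01, 0.04]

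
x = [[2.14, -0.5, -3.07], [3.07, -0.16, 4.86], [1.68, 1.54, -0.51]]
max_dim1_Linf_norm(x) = 4.86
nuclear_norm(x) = 11.36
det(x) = -36.05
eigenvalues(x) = [(2.27+2.57j), (2.27-2.57j), (-3.07+0j)]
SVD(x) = [[0.35, 0.82, -0.46], [-0.94, 0.29, -0.19], [-0.02, 0.50, 0.87]] @ diag([6.017165162206918, 3.7431278468720977, 1.6004428551791663]) @ [[-0.36, -0.01, -0.93], [0.93, 0.08, -0.36], [-0.08, 1.0, 0.02]]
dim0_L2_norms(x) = [4.1, 1.63, 5.77]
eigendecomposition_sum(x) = [[1.07+1.35j, -0.40+0.58j, (-1.25+0.68j)], [(1.55-1.39j), (0.73+0.44j), (0.91+1.46j)], [(0.83-0.72j), (0.38+0.24j), 0.47+0.78j]] + [[1.07-1.35j, (-0.4-0.58j), (-1.25-0.68j)], [1.55+1.39j, (0.73-0.44j), 0.91-1.46j], [0.83+0.72j, 0.38-0.24j, 0.47-0.78j]] + [[0.01+0.00j, (0.3+0j), -0.57-0.00j],[-0.03-0.00j, (-1.61-0j), (3.04+0j)],[0.01+0.00j, (0.77+0j), -1.46-0.00j]]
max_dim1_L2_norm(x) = 5.75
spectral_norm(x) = 6.02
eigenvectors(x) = [[-0.04+0.59j,  -0.04-0.59j,  (0.17+0j)],[0.71+0.00j,  0.71-0.00j,  (-0.89+0j)],[(0.38+0.01j),  (0.38-0.01j),  (0.43+0j)]]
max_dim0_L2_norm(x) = 5.77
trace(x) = 1.47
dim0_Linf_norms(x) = [3.07, 1.54, 4.86]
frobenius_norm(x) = 7.26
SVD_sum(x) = [[-0.76, -0.02, -1.95], [2.04, 0.06, 5.26], [0.05, 0.0, 0.14]] + [[2.84, 0.26, -1.1], [1.01, 0.09, -0.39], [1.74, 0.16, -0.68]] + [[0.06, -0.74, -0.02],[0.03, -0.31, -0.01],[-0.11, 1.38, 0.03]]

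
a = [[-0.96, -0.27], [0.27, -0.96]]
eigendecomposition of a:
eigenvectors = [[0.00+0.71j,-0.71j], [0.71+0.00j,(0.71-0j)]]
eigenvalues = [(-0.96+0.27j), (-0.96-0.27j)]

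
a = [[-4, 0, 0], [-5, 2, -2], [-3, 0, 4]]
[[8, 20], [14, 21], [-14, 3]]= a @ [[-2, -5], [-3, -5], [-5, -3]]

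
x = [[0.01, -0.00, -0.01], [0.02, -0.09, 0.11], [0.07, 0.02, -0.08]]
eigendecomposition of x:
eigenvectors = [[-0.35, 0.14, 0.02],  [-0.77, 0.86, -0.94],  [-0.53, 0.49, 0.34]]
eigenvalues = [-0.01, -0.02, -0.13]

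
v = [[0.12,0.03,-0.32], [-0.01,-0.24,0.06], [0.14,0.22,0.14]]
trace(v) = 0.02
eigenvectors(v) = [[0.84+0.00j, (0.84-0j), -0.36+0.00j], [(-0.06-0.05j), -0.06+0.05j, (0.86+0j)], [(-0.06-0.53j), (-0.06+0.53j), -0.35+0.00j]]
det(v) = -0.02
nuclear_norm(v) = 0.83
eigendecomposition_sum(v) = [[(0.06+0.11j),-0.04+0.09j,(-0.15+0.1j)],  [0.00-0.01j,(0.01-0j),(0.02+0j)],  [(0.07-0.04j),0.06+0.02j,(0.08+0.09j)]] + [[0.06-0.11j, -0.04-0.09j, -0.15-0.10j], [0.00+0.01j, 0.01+0.00j, 0.02-0.00j], [0.07+0.04j, (0.06-0.02j), 0.08-0.09j]] + [[0.01+0.00j, 0.11+0.00j, -0.01+0.00j], [(-0.02-0j), -0.26-0.00j, (0.03-0j)], [(0.01+0j), 0.10+0.00j, (-0.01+0j)]]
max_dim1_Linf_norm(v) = 0.32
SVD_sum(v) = [[0.08, 0.03, -0.33], [-0.02, -0.01, 0.08], [-0.02, -0.01, 0.08]] + [[0.01, 0.02, 0.0], [-0.08, -0.20, -0.03], [0.1, 0.25, 0.04]] + [[0.04, -0.01, 0.01],  [0.08, -0.03, 0.02],  [0.06, -0.03, 0.01]]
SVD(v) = [[-0.95, -0.06, -0.32], [0.22, 0.62, -0.76], [0.24, -0.78, -0.57]] @ diag([0.35999282361031276, 0.3493884811378983, 0.1222000662734138]) @ [[-0.23, -0.08, 0.97], [-0.35, -0.92, -0.16], [-0.91, 0.38, -0.18]]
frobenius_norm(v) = 0.52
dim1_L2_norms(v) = [0.34, 0.25, 0.3]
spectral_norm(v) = 0.36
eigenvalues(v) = [(0.14+0.2j), (0.14-0.2j), (-0.26+0j)]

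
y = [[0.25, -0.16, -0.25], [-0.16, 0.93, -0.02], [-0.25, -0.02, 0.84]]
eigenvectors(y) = [[0.92, 0.34, -0.18], [0.19, -0.82, -0.55], [0.33, -0.47, 0.82]]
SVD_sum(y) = [[0.11, -0.27, -0.16], [-0.27, 0.65, 0.38], [-0.16, 0.38, 0.22]] + [[0.03, 0.09, -0.13], [0.09, 0.27, -0.41], [-0.13, -0.41, 0.61]] + [[0.11, 0.02, 0.04], [0.02, 0.0, 0.01], [0.04, 0.01, 0.01]]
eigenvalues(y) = [0.13, 0.98, 0.91]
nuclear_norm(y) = 2.02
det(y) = 0.11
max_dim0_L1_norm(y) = 1.11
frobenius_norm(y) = 1.35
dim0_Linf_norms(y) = [0.25, 0.93, 0.84]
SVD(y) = [[0.34, -0.18, -0.92], [-0.82, -0.55, -0.19], [-0.47, 0.82, -0.33]] @ diag([0.9847262876533521, 0.9077767725279846, 0.12749693981866358]) @ [[0.34,-0.82,-0.47], [-0.18,-0.55,0.82], [-0.92,-0.19,-0.33]]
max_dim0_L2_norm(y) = 0.94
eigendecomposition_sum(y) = [[0.11, 0.02, 0.04], [0.02, 0.00, 0.01], [0.04, 0.01, 0.01]] + [[0.11, -0.27, -0.16], [-0.27, 0.65, 0.38], [-0.16, 0.38, 0.22]] + [[0.03, 0.09, -0.13], [0.09, 0.27, -0.41], [-0.13, -0.41, 0.61]]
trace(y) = 2.02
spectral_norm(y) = 0.98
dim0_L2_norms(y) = [0.39, 0.94, 0.88]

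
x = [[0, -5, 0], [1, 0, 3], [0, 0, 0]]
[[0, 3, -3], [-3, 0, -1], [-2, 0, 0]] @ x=[[3, 0, 9], [0, 15, 0], [0, 10, 0]]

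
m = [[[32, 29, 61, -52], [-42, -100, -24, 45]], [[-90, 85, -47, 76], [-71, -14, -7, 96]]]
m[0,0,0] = 32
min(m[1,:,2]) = -47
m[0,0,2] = 61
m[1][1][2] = -7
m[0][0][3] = -52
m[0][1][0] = -42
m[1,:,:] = [[-90, 85, -47, 76], [-71, -14, -7, 96]]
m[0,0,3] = -52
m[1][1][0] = -71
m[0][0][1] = 29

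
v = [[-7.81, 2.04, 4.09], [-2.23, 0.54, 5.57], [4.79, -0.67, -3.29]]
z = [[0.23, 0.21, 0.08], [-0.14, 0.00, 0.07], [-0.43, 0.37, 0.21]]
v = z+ [[-8.04, 1.83, 4.01], [-2.09, 0.54, 5.5], [5.22, -1.04, -3.5]]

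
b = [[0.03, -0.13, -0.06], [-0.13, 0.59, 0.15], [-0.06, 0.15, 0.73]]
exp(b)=[[1.04, -0.19, -0.11], [-0.19, 1.84, 0.30], [-0.11, 0.30, 2.1]]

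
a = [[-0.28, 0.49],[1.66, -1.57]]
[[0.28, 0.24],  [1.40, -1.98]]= a@[[2.99,-1.58],[2.27,-0.41]]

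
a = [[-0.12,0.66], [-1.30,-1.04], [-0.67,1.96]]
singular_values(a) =[2.32, 1.47]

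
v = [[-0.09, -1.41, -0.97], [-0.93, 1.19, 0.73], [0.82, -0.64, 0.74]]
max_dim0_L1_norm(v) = 3.24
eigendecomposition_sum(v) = [[(-0.46-0j),-0.39+0.00j,-0.12+0.00j], [-0.29-0.00j,(-0.24+0j),(-0.07+0j)], [(0.14+0j),(0.12-0j),0.03-0.00j]] + [[0.19+0.15j, -0.51-0.05j, -0.43+0.38j],[-0.32-0.11j, (0.72-0.17j), (0.4-0.72j)],[(0.34-0.21j), (-0.38+0.78j), (0.35+0.9j)]] + [[(0.19-0.15j), -0.51+0.05j, (-0.43-0.38j)], [(-0.32+0.11j), 0.72+0.17j, 0.40+0.72j], [(0.34+0.21j), -0.38-0.78j, (0.35-0.9j)]]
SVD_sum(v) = [[0.52, -1.31, -0.7],[-0.53, 1.35, 0.72],[0.16, -0.4, -0.21]] + [[-0.42, 0.06, -0.43],[-0.17, 0.03, -0.18],[0.81, -0.12, 0.83]] + [[-0.19, -0.16, 0.16], [-0.22, -0.19, 0.19], [-0.14, -0.12, 0.12]]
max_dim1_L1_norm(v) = 2.85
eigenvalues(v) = [(-0.67+0j), (1.25+0.87j), (1.25-0.87j)]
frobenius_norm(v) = 2.72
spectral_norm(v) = 2.31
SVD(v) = [[0.68, 0.46, 0.57], [-0.7, 0.19, 0.69], [0.21, -0.87, 0.45]] @ diag([2.3109032640150815, 1.3351172148930326, 0.5077283987140315]) @ [[0.33, -0.83, -0.44], [-0.70, 0.10, -0.71], [-0.64, -0.54, 0.55]]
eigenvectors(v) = [[-0.82+0.00j,(0.14+0.38j),0.14-0.38j], [-0.51+0.00j,(-0.38-0.46j),(-0.38+0.46j)], [(0.25+0j),0.69+0.00j,0.69-0.00j]]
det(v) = -1.57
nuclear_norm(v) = 4.15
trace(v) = 1.84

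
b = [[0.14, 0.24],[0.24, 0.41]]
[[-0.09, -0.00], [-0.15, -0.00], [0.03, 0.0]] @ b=[[-0.01, -0.02], [-0.02, -0.04], [0.0, 0.01]]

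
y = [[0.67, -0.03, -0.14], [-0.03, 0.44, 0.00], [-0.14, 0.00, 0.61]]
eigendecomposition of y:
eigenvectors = [[0.78,-0.58,-0.23], [-0.07,0.28,-0.96], [-0.62,-0.76,-0.18]]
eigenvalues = [0.78, 0.5, 0.43]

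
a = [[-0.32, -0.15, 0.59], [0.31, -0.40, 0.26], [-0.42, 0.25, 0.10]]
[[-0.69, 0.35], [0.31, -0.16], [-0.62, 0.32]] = a@[[0.20, -0.10], [-1.58, 0.8], [-1.46, 0.74]]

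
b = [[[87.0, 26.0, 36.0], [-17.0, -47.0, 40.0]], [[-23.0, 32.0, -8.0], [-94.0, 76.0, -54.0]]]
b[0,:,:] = [[87.0, 26.0, 36.0], [-17.0, -47.0, 40.0]]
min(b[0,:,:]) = -47.0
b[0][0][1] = 26.0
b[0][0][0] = 87.0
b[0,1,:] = [-17.0, -47.0, 40.0]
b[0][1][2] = 40.0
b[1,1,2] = -54.0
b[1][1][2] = -54.0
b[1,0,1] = 32.0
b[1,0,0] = -23.0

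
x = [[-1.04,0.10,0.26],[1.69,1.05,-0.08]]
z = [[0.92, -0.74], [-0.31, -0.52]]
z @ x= [[-2.21, -0.68, 0.3], [-0.56, -0.58, -0.04]]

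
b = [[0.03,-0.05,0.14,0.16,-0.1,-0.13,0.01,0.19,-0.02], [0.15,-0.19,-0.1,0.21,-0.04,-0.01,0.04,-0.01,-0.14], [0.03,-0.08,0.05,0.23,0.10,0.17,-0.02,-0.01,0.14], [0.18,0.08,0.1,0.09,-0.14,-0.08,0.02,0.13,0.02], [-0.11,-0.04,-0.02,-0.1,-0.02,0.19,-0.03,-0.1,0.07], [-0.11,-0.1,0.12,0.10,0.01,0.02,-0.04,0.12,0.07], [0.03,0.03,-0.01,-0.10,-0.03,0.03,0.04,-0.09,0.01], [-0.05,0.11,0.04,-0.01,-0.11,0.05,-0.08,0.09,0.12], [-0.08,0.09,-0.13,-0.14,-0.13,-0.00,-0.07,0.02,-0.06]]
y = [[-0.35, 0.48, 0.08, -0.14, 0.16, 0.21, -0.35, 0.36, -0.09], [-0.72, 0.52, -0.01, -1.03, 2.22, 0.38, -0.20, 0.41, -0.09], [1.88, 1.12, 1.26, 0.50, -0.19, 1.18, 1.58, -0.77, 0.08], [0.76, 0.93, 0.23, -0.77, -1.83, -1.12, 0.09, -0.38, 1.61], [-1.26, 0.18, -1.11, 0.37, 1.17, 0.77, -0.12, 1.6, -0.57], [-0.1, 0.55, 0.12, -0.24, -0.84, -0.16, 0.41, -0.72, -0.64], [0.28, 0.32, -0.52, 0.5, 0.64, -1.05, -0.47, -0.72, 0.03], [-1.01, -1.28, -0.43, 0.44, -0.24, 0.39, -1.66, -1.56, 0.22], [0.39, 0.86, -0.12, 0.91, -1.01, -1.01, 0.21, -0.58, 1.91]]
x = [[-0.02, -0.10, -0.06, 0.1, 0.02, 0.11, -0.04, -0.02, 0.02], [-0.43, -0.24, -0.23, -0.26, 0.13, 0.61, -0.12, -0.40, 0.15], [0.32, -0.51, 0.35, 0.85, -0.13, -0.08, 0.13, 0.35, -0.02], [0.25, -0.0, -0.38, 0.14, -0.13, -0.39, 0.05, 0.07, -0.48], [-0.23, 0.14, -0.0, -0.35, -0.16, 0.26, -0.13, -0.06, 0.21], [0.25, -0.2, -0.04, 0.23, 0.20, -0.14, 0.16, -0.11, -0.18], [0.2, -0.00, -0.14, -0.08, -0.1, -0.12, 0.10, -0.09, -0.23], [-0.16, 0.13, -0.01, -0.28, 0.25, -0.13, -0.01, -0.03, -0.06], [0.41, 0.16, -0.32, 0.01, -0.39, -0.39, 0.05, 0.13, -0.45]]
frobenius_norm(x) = 2.20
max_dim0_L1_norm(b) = 1.14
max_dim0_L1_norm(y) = 8.3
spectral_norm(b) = 0.55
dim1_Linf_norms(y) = [0.48, 2.22, 1.88, 1.83, 1.6, 0.84, 1.05, 1.66, 1.91]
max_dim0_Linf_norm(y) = 2.22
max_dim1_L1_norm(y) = 8.56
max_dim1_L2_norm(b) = 0.37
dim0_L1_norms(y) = [6.75, 6.24, 3.88, 4.9, 8.3, 6.27, 5.09, 7.1, 5.24]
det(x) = 0.00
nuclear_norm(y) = 18.91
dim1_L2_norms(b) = [0.33, 0.37, 0.35, 0.32, 0.28, 0.26, 0.15, 0.24, 0.28]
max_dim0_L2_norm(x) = 1.04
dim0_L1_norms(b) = [0.77, 0.77, 0.71, 1.14, 0.68, 0.68, 0.35, 0.76, 0.65]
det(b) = -0.00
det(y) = 72.49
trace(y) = 1.55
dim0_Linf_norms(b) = [0.18, 0.19, 0.14, 0.23, 0.14, 0.19, 0.08, 0.19, 0.14]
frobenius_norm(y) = 7.60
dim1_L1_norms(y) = [2.22, 5.58, 8.56, 7.72, 7.15, 3.78, 4.53, 7.23, 7.0]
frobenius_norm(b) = 0.88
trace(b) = 0.05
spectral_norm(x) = 1.62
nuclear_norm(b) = 2.02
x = y @ b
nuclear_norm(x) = 4.46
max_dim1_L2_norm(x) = 1.17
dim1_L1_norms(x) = [0.49, 2.57, 2.74, 1.89, 1.54, 1.51, 1.06, 1.06, 2.31]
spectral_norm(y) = 5.03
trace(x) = -0.45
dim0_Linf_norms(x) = [0.43, 0.51, 0.38, 0.85, 0.39, 0.61, 0.16, 0.4, 0.48]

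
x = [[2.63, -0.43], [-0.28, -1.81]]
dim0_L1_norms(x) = [2.91, 2.24]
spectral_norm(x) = 2.67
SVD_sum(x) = [[2.63, -0.45], [0.03, -0.01]] + [[0.0,0.02],  [-0.31,-1.8]]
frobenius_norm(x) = 3.23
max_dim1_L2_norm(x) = 2.66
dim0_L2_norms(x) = [2.64, 1.86]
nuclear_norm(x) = 4.50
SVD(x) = [[-1.0, -0.01], [-0.01, 1.00]] @ diag([2.665008150349237, 1.8314015284945397]) @ [[-0.99, 0.17], [-0.17, -0.99]]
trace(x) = 0.82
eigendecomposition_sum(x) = [[2.64, -0.25],[-0.17, 0.02]] + [[-0.01,-0.18], [-0.11,-1.83]]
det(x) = -4.88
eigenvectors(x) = [[1.0,0.10],[-0.06,1.0]]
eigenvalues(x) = [2.66, -1.84]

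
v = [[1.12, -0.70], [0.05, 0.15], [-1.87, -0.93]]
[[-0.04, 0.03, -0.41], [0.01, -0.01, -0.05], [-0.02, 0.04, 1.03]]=v @ [[-0.01, -0.0, -0.47], [0.04, -0.04, -0.16]]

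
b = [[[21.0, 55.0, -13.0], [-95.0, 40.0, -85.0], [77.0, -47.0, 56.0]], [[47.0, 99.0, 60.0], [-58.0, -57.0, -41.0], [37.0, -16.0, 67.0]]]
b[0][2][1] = -47.0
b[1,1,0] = -58.0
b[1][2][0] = 37.0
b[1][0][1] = 99.0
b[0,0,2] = -13.0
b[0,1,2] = -85.0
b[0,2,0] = 77.0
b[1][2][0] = 37.0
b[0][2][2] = 56.0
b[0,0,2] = -13.0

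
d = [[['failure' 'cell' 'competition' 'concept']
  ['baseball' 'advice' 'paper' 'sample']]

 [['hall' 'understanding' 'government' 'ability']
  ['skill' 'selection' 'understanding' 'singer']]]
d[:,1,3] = ['sample', 'singer']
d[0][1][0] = 'baseball'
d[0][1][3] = 'sample'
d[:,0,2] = ['competition', 'government']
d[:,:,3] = [['concept', 'sample'], ['ability', 'singer']]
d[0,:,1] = ['cell', 'advice']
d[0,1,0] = 'baseball'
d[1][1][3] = 'singer'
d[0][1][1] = 'advice'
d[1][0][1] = 'understanding'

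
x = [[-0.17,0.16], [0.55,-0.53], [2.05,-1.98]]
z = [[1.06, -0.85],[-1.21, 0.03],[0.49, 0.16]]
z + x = [[0.89,  -0.69], [-0.66,  -0.50], [2.54,  -1.82]]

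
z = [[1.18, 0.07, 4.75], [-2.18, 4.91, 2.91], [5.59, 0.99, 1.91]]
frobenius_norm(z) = 9.86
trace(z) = 8.00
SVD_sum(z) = [[1.94, 1.84, 3.33], [1.54, 1.46, 2.64], [2.03, 1.92, 3.48]] + [[0.05, -0.03, -0.01], [-4.09, 2.67, 0.91], [3.06, -2.00, -0.68]] + [[-0.81, -1.73, 1.43], [0.37, 0.78, -0.64], [0.5, 1.07, -0.88]]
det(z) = -131.53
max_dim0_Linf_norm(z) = 5.59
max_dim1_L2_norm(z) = 6.11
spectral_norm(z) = 7.04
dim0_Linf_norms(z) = [5.59, 4.91, 4.75]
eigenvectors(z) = [[0.63,0.59,-0.29], [0.38,0.38,0.93], [-0.68,0.72,-0.24]]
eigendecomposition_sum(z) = [[-1.95, -0.18, 1.69], [-1.18, -0.11, 1.02], [2.09, 0.19, -1.81]] + [[2.34, 1.5, 3.03], [1.52, 0.97, 1.97], [2.86, 1.83, 3.70]] + [[0.79,-1.26,0.03], [-2.53,4.04,-0.08], [0.64,-1.03,0.02]]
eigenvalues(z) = [-3.87, 7.02, 4.85]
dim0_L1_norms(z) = [8.95, 5.97, 9.57]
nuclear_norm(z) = 16.26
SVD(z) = [[-0.61,0.01,-0.8], [-0.48,-0.80,0.36], [-0.63,0.60,0.49]] @ diag([7.0429256560256706, 6.205174865116411, 3.0096018170221286]) @ [[-0.45,-0.43,-0.78], [0.82,-0.54,-0.18], [0.34,0.72,-0.6]]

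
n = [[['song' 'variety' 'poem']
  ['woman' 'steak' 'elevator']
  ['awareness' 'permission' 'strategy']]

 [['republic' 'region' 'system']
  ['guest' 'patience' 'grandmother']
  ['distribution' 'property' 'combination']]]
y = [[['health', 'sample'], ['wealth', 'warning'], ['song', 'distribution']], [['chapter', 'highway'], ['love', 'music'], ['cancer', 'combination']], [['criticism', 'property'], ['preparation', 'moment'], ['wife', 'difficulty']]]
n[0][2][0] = 'awareness'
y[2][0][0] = 'criticism'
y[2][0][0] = 'criticism'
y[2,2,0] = 'wife'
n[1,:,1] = ['region', 'patience', 'property']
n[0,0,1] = 'variety'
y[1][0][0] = 'chapter'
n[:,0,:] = [['song', 'variety', 'poem'], ['republic', 'region', 'system']]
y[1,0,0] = 'chapter'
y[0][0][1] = 'sample'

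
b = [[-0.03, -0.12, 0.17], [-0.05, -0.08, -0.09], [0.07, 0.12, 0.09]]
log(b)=[[(-1.16+1.44j), 8.20-1.98j, 6.07-4.89j],[-0.40+0.83j, (-5.79+4.11j), -2.77+2.39j],[-0.19-0.84j, (-1.39-0.98j), (-3.17+0.73j)]]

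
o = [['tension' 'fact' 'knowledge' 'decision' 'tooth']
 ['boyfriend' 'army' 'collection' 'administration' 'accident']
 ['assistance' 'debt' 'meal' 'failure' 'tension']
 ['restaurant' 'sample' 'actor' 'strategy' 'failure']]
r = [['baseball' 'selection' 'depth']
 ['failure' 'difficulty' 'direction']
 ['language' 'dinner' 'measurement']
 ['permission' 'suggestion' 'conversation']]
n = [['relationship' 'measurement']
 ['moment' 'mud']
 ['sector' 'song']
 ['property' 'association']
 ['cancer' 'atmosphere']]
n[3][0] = 'property'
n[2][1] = 'song'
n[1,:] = ['moment', 'mud']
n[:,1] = ['measurement', 'mud', 'song', 'association', 'atmosphere']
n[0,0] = 'relationship'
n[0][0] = 'relationship'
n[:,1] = ['measurement', 'mud', 'song', 'association', 'atmosphere']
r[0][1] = 'selection'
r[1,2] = 'direction'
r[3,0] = 'permission'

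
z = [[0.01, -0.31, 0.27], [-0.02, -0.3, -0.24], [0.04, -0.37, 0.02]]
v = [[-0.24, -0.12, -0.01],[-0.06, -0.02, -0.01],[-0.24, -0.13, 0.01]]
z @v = [[-0.05,  -0.03,  0.01], [0.08,  0.04,  0.00], [0.01,  0.0,  0.0]]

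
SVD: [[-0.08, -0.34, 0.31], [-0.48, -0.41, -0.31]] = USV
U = [[0.26, 0.96],[0.96, -0.26]]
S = [0.72, 0.44]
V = [[-0.67, -0.67, -0.3], [0.11, -0.50, 0.86]]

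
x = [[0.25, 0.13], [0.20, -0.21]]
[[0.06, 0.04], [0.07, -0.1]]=x @[[0.26, -0.07],[-0.07, 0.41]]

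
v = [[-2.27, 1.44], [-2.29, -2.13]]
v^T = [[-2.27, -2.29], [1.44, -2.13]]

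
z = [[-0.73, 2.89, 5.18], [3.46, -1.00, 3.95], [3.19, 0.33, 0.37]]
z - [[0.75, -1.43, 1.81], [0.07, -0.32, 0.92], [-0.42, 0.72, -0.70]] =[[-1.48, 4.32, 3.37],[3.39, -0.68, 3.03],[3.61, -0.39, 1.07]]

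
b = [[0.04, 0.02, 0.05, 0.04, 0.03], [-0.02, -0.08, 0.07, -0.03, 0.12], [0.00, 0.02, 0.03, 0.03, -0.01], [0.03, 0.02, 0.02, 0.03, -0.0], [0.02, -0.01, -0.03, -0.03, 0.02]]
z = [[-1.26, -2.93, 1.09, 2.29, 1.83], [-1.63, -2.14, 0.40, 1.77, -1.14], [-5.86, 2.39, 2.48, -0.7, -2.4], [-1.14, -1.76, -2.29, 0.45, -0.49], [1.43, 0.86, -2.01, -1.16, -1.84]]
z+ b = [[-1.22, -2.91, 1.14, 2.33, 1.86], [-1.65, -2.22, 0.47, 1.74, -1.02], [-5.86, 2.41, 2.51, -0.67, -2.41], [-1.11, -1.74, -2.27, 0.48, -0.49], [1.45, 0.85, -2.04, -1.19, -1.82]]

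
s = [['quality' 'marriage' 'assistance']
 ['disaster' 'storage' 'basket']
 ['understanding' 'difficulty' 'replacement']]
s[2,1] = 'difficulty'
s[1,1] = 'storage'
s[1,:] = ['disaster', 'storage', 'basket']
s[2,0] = 'understanding'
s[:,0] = ['quality', 'disaster', 'understanding']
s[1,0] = 'disaster'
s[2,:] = ['understanding', 'difficulty', 'replacement']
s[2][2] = 'replacement'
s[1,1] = 'storage'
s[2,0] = 'understanding'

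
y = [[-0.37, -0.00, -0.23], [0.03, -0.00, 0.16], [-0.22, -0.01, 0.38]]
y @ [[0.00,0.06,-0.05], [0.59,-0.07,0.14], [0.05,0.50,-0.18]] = [[-0.01, -0.14, 0.06],[0.01, 0.08, -0.03],[0.01, 0.18, -0.06]]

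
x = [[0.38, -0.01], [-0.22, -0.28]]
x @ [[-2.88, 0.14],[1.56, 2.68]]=[[-1.11, 0.03], [0.2, -0.78]]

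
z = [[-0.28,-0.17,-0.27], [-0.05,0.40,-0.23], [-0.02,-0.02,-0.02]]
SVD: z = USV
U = [[-0.22, 0.97, -0.08], [-0.98, -0.21, 0.01], [-0.00, 0.08, 1.0]]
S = [0.47, 0.42, 0.0]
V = [[0.23, -0.76, 0.61], [-0.62, -0.6, -0.51], [0.75, -0.26, -0.61]]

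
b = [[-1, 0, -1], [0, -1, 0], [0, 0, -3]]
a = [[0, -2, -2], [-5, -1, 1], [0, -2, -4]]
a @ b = [[0, 2, 6], [5, 1, 2], [0, 2, 12]]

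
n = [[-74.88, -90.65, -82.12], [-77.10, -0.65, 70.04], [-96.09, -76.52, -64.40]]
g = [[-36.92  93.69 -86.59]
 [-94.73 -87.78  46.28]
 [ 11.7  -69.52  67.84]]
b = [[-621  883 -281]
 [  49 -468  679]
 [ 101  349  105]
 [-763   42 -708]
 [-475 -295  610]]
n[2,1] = -76.52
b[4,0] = -475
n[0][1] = -90.65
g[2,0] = 11.7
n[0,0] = -74.88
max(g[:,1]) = 93.69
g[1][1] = -87.78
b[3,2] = -708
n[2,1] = -76.52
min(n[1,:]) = -77.1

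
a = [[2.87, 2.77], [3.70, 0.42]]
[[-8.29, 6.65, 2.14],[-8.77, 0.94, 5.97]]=a @ [[-2.30, -0.02, 1.73], [-0.61, 2.42, -1.02]]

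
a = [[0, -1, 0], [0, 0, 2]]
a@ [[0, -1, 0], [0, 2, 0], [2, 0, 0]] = [[0, -2, 0], [4, 0, 0]]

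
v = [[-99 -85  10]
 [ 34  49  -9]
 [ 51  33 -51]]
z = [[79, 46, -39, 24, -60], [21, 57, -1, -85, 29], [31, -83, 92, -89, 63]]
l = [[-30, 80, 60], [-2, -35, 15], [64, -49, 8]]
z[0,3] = 24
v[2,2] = -51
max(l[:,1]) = 80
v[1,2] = -9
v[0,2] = 10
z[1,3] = -85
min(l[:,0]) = -30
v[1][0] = 34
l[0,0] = -30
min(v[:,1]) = -85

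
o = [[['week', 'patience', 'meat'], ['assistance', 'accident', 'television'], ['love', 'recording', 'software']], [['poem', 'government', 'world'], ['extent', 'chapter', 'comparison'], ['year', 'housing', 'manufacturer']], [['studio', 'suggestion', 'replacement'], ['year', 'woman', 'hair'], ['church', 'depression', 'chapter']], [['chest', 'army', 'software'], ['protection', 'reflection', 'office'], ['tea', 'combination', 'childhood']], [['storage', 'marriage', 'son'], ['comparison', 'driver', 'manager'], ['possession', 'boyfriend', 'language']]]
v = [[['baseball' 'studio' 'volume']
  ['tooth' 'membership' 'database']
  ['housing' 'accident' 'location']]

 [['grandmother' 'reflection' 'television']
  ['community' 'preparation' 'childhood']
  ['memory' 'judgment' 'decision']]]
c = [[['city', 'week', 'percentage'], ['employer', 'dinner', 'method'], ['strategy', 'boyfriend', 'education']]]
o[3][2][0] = 'tea'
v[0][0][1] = 'studio'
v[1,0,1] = 'reflection'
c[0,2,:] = ['strategy', 'boyfriend', 'education']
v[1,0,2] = 'television'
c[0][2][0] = 'strategy'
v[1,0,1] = 'reflection'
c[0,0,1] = 'week'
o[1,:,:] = [['poem', 'government', 'world'], ['extent', 'chapter', 'comparison'], ['year', 'housing', 'manufacturer']]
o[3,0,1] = 'army'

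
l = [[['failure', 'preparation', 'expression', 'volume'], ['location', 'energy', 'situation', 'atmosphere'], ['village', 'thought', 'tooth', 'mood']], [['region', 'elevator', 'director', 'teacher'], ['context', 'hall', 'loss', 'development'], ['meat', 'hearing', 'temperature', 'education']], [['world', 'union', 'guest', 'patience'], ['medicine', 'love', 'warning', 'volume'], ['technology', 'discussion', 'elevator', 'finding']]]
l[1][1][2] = 'loss'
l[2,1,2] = 'warning'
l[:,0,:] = [['failure', 'preparation', 'expression', 'volume'], ['region', 'elevator', 'director', 'teacher'], ['world', 'union', 'guest', 'patience']]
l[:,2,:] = [['village', 'thought', 'tooth', 'mood'], ['meat', 'hearing', 'temperature', 'education'], ['technology', 'discussion', 'elevator', 'finding']]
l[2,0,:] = ['world', 'union', 'guest', 'patience']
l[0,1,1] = 'energy'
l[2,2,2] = 'elevator'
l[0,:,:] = [['failure', 'preparation', 'expression', 'volume'], ['location', 'energy', 'situation', 'atmosphere'], ['village', 'thought', 'tooth', 'mood']]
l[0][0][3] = 'volume'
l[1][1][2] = 'loss'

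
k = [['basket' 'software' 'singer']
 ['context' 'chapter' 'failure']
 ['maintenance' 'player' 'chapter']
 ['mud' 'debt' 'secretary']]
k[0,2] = 'singer'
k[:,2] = ['singer', 'failure', 'chapter', 'secretary']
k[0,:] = ['basket', 'software', 'singer']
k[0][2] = 'singer'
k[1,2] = 'failure'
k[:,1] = ['software', 'chapter', 'player', 'debt']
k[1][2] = 'failure'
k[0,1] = 'software'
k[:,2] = ['singer', 'failure', 'chapter', 'secretary']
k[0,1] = 'software'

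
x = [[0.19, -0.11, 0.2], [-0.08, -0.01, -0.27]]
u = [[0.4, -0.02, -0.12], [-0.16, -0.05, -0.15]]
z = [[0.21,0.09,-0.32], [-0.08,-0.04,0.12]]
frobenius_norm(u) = 0.47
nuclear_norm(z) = 0.43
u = x + z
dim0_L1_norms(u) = [0.56, 0.07, 0.27]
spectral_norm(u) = 0.44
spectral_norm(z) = 0.42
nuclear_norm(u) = 0.62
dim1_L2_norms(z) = [0.39, 0.15]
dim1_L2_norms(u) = [0.42, 0.22]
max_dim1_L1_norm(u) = 0.54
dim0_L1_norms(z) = [0.29, 0.13, 0.44]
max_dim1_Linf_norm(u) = 0.4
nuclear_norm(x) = 0.51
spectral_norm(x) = 0.39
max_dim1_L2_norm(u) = 0.42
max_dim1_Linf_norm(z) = 0.32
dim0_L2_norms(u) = [0.43, 0.05, 0.19]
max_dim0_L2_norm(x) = 0.34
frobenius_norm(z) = 0.42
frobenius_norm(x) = 0.41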